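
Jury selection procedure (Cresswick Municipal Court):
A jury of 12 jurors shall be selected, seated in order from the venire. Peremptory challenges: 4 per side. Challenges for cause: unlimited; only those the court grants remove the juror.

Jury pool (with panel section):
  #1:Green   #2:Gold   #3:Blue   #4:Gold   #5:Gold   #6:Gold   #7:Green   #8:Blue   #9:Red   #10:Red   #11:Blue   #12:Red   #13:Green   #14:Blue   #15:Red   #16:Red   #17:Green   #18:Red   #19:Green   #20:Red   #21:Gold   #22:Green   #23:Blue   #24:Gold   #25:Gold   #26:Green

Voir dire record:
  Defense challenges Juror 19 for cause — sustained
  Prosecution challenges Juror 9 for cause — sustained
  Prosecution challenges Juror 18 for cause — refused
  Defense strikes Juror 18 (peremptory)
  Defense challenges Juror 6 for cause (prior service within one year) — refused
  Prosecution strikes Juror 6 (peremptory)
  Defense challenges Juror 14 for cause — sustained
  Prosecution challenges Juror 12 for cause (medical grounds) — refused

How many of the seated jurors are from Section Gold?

Removed: #6, #9, #14, #18, #19.
Seated jurors 1–12: #1, #2, #3, #4, #5, #7, #8, #10, #11, #12, #13, #15.
Of those, in Section Gold: #2, #4, #5 → 3.

3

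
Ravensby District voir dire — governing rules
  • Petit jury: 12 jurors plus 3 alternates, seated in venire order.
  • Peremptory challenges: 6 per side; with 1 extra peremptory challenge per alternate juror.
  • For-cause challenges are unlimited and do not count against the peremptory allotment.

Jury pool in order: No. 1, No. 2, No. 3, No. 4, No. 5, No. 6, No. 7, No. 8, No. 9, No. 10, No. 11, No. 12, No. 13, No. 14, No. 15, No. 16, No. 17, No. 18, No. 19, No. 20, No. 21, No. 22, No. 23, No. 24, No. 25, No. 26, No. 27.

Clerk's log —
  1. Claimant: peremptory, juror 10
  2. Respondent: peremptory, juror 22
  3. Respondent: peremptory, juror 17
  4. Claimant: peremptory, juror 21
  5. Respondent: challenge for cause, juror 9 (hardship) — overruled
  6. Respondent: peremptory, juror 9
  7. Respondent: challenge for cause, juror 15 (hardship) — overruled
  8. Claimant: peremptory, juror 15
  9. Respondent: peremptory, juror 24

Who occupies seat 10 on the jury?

Removed: #9, #10, #15, #17, #21, #22, #24.
Seating in order: seats 1–12 → #1, #2, #3, #4, #5, #6, #7, #8, #11, #12, #13, #14; alternates → #16, #18, #19.
So seat 10 is #12.

12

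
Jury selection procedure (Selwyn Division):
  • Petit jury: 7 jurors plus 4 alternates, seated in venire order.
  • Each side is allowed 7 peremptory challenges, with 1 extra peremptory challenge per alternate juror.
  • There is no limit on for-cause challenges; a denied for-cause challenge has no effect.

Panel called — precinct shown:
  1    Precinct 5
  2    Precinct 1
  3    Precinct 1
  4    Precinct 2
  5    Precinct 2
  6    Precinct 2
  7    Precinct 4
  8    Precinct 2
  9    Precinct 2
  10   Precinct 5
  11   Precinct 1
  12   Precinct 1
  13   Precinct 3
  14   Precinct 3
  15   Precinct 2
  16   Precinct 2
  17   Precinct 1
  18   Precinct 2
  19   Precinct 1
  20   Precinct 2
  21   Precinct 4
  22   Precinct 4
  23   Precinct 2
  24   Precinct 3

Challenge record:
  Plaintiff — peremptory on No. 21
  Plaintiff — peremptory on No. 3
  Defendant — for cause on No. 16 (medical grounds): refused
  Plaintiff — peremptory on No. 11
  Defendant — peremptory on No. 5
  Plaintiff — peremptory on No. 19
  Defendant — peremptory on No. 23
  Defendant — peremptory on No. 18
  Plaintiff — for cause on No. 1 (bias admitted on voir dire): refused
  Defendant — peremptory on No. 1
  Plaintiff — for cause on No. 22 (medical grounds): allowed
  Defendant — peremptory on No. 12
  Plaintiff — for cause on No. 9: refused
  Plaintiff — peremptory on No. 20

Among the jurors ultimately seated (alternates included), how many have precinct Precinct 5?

1

Removed: #1, #3, #5, #11, #12, #18, #19, #20, #21, #22, #23.
Seated (11 incl. alternates): #2, #4, #6, #7, #8, #9, #10, #13, #14, #15, #16.
Of those, in Precinct 5: #10 → 1.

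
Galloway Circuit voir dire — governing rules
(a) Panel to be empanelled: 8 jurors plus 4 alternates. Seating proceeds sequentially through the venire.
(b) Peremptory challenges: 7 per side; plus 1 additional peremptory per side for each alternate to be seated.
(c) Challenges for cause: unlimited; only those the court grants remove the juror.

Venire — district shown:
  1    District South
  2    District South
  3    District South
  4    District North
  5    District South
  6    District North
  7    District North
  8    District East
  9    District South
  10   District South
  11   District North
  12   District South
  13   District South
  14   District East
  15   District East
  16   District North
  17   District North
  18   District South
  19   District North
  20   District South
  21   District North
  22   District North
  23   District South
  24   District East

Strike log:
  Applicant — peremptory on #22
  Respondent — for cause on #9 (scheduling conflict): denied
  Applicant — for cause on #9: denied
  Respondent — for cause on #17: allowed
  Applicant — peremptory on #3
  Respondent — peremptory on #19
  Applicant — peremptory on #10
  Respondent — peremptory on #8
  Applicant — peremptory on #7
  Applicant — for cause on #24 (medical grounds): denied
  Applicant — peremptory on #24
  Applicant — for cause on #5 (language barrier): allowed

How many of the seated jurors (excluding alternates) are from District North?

Removed: #3, #5, #7, #8, #10, #17, #19, #22, #24.
Seated jurors 1–8: #1, #2, #4, #6, #9, #11, #12, #13 (alternates #14, #15, #16, #18 not counted).
Of those, in District North: #4, #6, #11 → 3.

3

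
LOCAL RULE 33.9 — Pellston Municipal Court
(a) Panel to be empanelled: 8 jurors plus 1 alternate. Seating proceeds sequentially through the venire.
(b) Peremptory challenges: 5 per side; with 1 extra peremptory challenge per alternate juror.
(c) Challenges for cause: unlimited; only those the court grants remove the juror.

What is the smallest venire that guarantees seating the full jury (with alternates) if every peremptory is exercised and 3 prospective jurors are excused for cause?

24

Seats to fill: 8 + 1 alternates = 9.
Peremptories: 5 + 1×1 = 6 per side × 2 sides = 12.
For-cause removals: 3.
Minimum venire: 9 + 12 + 3 = 24.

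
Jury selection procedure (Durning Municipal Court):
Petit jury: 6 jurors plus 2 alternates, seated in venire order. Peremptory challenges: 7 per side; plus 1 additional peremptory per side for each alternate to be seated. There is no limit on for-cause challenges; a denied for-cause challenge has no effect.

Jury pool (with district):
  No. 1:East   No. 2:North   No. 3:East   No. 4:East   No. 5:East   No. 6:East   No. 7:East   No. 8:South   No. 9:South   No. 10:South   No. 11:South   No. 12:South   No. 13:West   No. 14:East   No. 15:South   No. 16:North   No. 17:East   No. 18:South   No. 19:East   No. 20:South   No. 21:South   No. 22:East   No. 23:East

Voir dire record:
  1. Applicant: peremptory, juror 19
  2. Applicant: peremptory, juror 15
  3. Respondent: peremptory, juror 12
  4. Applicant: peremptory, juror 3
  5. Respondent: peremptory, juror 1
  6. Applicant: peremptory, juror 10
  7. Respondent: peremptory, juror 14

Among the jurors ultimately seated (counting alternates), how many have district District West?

0

Removed: #1, #3, #10, #12, #14, #15, #19.
Seated (8 incl. alternates): #2, #4, #5, #6, #7, #8, #9, #11.
None of those are in District West → 0.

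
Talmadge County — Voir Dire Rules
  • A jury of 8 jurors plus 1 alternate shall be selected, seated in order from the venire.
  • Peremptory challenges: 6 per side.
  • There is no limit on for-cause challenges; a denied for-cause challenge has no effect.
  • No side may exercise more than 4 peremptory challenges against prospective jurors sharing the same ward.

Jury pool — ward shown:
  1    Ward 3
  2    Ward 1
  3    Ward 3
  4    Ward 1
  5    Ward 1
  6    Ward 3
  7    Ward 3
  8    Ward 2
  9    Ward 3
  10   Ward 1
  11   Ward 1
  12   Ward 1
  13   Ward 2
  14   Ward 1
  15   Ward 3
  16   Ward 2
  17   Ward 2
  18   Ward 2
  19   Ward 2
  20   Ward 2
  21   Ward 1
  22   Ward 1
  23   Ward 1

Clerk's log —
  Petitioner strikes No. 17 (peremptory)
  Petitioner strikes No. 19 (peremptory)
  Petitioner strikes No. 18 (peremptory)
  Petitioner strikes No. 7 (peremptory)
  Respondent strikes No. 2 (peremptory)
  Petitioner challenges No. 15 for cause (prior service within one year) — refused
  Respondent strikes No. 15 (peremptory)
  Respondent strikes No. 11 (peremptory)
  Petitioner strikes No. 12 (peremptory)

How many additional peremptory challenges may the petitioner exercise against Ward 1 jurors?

1

Petitioner peremptories so far: #17, #19, #18, #7, #12 — 5 of 6 used, 1 left overall.
Against Ward 1: #12 — 1 used; per-ward cap 4 leaves 3.
Binding limit: min(1, 3) = 1.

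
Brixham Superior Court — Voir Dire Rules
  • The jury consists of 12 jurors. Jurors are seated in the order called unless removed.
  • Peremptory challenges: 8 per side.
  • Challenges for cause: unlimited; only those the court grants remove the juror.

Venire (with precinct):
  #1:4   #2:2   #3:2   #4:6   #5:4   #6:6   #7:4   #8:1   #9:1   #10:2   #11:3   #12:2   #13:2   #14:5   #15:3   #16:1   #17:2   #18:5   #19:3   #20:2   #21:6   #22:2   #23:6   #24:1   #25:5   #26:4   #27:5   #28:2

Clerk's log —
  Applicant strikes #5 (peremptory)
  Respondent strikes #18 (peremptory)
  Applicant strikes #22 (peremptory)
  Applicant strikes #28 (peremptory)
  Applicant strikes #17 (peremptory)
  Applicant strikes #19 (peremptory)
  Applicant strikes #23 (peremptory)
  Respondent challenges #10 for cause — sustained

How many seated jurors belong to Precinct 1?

Removed: #5, #10, #17, #18, #19, #22, #23, #28.
Seated jurors 1–12: #1, #2, #3, #4, #6, #7, #8, #9, #11, #12, #13, #14.
Of those, in Precinct 1: #8, #9 → 2.

2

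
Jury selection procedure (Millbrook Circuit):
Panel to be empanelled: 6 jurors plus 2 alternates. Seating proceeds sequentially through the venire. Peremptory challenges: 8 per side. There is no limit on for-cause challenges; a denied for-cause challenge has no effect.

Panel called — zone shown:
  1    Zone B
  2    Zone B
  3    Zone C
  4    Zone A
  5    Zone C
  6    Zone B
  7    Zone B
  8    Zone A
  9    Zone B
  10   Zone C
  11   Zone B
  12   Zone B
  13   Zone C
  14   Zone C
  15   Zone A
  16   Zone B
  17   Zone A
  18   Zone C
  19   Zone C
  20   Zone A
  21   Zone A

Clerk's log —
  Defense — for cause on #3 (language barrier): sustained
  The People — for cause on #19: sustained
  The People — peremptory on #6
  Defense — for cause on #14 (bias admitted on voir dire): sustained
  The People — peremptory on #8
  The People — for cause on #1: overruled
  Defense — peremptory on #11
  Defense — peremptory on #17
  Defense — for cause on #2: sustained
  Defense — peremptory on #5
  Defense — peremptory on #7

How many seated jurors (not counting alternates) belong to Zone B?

Removed: #2, #3, #5, #6, #7, #8, #11, #14, #17, #19.
Seated jurors 1–6: #1, #4, #9, #10, #12, #13 (alternates #15, #16 not counted).
Of those, in Zone B: #1, #9, #12 → 3.

3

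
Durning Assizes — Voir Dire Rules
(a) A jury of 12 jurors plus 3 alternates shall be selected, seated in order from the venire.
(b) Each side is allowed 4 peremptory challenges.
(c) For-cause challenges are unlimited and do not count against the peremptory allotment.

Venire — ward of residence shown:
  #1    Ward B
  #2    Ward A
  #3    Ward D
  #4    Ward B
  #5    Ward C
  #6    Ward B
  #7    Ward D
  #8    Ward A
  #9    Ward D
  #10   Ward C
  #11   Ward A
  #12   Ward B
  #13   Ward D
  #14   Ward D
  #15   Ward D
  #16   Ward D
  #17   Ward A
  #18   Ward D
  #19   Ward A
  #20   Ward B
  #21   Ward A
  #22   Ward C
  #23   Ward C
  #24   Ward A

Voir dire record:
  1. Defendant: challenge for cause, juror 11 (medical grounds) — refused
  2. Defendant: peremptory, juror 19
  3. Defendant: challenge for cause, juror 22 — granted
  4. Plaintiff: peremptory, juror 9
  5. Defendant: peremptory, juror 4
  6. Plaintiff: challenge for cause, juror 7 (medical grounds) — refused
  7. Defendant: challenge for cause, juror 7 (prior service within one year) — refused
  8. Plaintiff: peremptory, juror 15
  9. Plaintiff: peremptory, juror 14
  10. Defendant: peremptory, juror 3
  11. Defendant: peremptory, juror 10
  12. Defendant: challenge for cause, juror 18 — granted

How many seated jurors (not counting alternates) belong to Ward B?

Removed: #3, #4, #9, #10, #14, #15, #18, #19, #22.
Seated jurors 1–12: #1, #2, #5, #6, #7, #8, #11, #12, #13, #16, #17, #20 (alternates #21, #23, #24 not counted).
Of those, in Ward B: #1, #6, #12, #20 → 4.

4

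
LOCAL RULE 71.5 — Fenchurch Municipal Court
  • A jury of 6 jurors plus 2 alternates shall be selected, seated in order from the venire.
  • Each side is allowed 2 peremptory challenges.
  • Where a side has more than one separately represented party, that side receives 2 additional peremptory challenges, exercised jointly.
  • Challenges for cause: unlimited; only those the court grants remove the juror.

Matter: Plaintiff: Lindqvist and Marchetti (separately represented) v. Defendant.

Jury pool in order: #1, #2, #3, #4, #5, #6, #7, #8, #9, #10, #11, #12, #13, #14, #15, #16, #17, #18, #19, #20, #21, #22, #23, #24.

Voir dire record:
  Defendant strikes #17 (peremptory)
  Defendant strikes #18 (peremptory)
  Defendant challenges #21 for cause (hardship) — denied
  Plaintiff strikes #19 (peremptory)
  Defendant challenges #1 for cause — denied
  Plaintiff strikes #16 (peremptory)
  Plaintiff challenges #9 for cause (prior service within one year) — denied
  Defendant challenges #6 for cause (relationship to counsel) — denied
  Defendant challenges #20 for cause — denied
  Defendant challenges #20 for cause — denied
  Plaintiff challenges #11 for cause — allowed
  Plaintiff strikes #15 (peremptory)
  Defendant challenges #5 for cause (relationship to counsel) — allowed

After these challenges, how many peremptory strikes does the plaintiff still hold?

1

Plaintiff allotment: 2 base + 2 multi-party = 4.
Plaintiff peremptories used: #19, #16, #15 — 3 (for-cause on #9, #11 don't count).
Remaining: 4 − 3 = 1.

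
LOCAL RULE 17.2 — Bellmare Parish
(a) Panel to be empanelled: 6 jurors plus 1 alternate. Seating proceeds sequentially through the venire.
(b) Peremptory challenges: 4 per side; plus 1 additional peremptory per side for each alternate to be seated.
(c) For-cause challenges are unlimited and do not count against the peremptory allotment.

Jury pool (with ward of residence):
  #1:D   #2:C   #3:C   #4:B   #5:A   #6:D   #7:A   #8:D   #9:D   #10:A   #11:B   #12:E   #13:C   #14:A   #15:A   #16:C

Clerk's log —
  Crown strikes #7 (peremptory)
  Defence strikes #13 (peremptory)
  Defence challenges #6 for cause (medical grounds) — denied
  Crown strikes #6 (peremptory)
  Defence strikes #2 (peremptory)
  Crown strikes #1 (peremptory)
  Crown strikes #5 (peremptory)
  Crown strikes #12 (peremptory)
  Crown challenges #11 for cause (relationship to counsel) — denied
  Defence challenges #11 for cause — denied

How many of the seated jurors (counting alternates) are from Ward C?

Removed: #1, #2, #5, #6, #7, #12, #13.
Seated (7 incl. alternates): #3, #4, #8, #9, #10, #11, #14.
Of those, in Ward C: #3 → 1.

1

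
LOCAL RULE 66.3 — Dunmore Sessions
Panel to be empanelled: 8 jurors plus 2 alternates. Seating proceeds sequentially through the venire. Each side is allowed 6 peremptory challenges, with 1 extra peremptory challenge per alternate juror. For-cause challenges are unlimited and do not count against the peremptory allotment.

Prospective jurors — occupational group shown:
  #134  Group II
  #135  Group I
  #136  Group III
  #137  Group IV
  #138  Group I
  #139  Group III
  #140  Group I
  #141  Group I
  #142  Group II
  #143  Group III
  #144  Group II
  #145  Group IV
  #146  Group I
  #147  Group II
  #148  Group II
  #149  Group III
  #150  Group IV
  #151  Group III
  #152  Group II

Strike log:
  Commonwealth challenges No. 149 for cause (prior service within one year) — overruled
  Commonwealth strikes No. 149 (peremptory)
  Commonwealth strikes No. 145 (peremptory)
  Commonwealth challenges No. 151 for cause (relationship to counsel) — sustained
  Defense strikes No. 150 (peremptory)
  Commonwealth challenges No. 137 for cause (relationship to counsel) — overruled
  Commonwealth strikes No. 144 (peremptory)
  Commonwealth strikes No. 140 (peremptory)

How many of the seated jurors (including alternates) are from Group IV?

Removed: #140, #144, #145, #149, #150, #151.
Seated (10 incl. alternates): #134, #135, #136, #137, #138, #139, #141, #142, #143, #146.
Of those, in Group IV: #137 → 1.

1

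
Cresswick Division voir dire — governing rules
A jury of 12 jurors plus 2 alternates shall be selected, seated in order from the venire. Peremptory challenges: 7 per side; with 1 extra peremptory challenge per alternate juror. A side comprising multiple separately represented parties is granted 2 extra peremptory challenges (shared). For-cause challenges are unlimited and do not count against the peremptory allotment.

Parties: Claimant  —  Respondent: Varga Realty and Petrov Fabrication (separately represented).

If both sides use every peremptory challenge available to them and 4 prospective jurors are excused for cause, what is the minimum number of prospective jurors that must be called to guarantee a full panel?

Seats to fill: 12 + 2 alternates = 14.
Peremptories — Claimant: 7 + 1×2 = 9; Respondent: 7 + 1×2 + 2 = 11; total 20.
For-cause removals: 4.
Minimum venire: 14 + 20 + 4 = 38.

38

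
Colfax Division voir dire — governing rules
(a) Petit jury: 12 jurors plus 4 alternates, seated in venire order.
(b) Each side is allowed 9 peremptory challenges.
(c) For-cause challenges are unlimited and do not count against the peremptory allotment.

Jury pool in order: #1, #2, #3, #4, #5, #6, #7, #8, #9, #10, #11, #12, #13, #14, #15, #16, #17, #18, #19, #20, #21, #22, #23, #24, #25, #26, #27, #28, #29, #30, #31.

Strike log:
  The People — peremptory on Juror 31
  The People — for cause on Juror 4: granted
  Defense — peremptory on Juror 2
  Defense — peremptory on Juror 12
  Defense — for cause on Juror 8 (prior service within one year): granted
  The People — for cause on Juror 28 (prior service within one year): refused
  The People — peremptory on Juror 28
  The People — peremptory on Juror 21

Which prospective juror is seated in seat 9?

13

Removed: #2, #4, #8, #12, #21, #28, #31.
Seating in order: seats 1–12 → #1, #3, #5, #6, #7, #9, #10, #11, #13, #14, #15, #16; alternates → #17, #18, #19, #20.
So seat 9 is #13.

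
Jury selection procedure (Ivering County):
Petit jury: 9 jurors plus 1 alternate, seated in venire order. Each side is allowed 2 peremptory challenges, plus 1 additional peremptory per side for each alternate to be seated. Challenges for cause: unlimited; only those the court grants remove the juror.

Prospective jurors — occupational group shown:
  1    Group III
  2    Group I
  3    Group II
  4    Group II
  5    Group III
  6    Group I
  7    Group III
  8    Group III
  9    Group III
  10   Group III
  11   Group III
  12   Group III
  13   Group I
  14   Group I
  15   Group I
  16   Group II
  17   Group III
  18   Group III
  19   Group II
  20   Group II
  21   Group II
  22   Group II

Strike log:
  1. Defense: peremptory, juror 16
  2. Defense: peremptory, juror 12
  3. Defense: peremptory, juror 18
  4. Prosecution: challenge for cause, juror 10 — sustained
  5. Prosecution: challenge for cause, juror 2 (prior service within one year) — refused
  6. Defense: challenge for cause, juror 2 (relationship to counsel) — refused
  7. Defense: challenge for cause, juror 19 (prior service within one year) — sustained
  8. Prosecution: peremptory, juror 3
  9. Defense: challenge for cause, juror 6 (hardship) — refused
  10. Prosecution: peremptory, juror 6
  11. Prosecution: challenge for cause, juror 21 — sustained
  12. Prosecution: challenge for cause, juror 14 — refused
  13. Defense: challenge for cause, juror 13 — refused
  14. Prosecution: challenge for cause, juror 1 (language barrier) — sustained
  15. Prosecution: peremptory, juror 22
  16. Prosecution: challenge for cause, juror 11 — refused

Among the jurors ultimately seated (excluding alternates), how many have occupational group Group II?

Removed: #1, #3, #6, #10, #12, #16, #18, #19, #21, #22.
Seated jurors 1–9: #2, #4, #5, #7, #8, #9, #11, #13, #14 (alternates #15 not counted).
Of those, in Group II: #4 → 1.

1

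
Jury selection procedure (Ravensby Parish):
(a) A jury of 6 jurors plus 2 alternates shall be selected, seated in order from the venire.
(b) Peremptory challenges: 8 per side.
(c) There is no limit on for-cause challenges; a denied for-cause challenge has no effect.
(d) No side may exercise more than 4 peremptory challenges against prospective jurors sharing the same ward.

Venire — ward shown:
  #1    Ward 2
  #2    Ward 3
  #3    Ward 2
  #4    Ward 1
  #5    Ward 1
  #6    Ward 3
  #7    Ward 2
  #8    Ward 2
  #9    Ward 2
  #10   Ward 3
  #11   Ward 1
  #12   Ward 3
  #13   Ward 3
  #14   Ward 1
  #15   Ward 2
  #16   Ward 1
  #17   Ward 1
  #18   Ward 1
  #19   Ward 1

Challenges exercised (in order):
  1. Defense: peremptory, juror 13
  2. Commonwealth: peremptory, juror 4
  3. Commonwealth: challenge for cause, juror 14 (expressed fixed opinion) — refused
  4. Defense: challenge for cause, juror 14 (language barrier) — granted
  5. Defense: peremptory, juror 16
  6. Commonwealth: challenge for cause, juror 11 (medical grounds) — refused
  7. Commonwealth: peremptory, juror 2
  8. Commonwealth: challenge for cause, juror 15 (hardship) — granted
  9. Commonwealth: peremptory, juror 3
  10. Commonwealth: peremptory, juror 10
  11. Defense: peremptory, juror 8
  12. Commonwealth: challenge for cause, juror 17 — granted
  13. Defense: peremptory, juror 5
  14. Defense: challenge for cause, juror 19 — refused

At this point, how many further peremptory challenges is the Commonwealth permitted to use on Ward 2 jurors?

Commonwealth peremptories so far: #4, #2, #3, #10 — 4 of 8 used, 4 left overall.
Against Ward 2: #3 — 1 used; per-ward cap 4 leaves 3.
Binding limit: min(4, 3) = 3.

3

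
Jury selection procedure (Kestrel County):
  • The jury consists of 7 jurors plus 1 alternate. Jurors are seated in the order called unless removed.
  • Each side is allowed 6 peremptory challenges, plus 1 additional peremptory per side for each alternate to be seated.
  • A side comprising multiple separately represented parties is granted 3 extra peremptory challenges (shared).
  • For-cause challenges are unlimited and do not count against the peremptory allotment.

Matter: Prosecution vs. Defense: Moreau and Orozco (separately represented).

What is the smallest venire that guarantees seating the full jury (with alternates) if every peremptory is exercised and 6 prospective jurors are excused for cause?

31

Seats to fill: 7 + 1 alternates = 8.
Peremptories — Prosecution: 6 + 1×1 = 7; Defense: 6 + 1×1 + 3 = 10; total 17.
For-cause removals: 6.
Minimum venire: 8 + 17 + 6 = 31.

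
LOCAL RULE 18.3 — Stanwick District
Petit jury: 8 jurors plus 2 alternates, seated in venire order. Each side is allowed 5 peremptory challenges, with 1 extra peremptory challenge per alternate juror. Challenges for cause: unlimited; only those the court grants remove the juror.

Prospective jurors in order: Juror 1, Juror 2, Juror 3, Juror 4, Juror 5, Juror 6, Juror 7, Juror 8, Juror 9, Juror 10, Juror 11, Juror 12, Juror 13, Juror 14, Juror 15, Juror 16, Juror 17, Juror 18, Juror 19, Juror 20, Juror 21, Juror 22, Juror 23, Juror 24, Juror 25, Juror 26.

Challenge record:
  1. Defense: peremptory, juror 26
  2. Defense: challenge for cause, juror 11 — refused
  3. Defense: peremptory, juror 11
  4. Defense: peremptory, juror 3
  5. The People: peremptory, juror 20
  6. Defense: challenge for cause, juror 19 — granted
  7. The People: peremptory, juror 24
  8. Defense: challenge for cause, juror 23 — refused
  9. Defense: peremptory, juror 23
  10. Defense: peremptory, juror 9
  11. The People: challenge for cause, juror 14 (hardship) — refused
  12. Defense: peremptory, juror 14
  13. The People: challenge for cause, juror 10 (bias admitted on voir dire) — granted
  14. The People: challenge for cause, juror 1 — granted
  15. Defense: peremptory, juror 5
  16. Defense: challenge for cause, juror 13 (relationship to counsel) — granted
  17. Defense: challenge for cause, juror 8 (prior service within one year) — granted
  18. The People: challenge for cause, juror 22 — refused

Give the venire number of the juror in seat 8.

17

Removed: #1, #3, #5, #8, #9, #10, #11, #13, #14, #19, #20, #23, #24, #26. (#22 stays — for-cause denied.)
Filling seats in venire order through position 8: #2, #4, #6, #7, #12, #15, #16, #17.
So seat 8 is #17.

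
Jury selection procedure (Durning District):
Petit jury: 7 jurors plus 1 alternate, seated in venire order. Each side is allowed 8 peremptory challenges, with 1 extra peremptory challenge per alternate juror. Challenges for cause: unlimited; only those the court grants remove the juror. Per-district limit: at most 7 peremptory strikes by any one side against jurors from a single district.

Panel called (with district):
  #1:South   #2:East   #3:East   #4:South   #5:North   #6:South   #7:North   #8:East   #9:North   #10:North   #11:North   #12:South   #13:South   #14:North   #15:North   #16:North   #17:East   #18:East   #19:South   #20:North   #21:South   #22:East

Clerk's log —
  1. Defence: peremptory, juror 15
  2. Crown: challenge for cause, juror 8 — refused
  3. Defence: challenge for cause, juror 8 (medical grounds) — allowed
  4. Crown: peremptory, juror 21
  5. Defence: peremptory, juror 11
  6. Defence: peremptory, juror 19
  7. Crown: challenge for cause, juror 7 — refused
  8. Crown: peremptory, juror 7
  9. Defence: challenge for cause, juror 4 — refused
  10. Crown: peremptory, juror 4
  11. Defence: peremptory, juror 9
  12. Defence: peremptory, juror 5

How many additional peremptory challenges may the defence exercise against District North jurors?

Defence peremptories so far: #15, #11, #19, #9, #5 — 5 of 9 used, 4 left overall.
Against District North: #15, #11, #9, #5 — 4 used; per-district cap 7 leaves 3.
Binding limit: min(4, 3) = 3.

3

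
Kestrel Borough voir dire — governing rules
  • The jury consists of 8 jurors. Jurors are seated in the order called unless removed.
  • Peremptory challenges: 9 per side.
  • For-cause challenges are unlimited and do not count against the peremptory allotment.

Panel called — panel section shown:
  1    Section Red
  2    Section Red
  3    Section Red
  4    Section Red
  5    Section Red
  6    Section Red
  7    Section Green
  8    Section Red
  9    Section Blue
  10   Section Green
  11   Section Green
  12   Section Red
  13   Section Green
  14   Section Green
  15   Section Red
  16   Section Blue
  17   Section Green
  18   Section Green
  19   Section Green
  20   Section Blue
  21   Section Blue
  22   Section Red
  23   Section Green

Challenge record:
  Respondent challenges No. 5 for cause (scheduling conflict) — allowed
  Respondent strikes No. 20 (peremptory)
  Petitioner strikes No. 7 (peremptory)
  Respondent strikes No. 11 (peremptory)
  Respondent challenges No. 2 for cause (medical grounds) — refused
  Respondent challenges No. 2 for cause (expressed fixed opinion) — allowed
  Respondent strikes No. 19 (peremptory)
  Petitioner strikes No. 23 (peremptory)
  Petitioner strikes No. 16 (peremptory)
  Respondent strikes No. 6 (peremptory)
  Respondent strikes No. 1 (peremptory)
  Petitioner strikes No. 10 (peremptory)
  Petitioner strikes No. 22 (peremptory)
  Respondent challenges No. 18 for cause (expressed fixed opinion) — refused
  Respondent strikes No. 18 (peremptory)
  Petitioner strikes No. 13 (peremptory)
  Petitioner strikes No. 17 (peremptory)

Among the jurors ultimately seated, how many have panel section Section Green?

Removed: #1, #2, #5, #6, #7, #10, #11, #13, #16, #17, #18, #19, #20, #22, #23.
Seated jurors 1–8: #3, #4, #8, #9, #12, #14, #15, #21.
Of those, in Section Green: #14 → 1.

1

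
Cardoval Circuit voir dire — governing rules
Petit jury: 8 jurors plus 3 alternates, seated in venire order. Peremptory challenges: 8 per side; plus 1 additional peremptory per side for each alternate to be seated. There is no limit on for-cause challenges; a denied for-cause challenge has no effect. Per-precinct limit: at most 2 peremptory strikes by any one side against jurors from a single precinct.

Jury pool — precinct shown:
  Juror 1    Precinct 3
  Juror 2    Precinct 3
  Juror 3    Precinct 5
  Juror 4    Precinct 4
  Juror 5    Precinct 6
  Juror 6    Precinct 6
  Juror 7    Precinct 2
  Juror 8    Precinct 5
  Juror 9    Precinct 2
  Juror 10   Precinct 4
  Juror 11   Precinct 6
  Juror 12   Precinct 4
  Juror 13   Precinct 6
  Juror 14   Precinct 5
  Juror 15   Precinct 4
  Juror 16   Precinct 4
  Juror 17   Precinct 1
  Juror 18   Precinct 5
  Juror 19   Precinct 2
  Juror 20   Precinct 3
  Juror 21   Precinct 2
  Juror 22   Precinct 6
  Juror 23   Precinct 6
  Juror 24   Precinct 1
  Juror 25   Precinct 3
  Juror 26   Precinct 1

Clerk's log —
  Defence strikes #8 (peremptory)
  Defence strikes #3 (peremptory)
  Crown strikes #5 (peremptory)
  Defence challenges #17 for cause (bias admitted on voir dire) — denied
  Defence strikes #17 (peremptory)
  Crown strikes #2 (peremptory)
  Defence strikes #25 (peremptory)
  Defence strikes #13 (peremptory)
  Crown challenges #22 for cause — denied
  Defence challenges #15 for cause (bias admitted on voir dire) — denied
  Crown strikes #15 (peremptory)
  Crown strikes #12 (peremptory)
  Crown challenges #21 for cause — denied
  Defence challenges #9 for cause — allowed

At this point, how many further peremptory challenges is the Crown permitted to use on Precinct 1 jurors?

Crown peremptories so far: #5, #2, #15, #12 — 4 of 11 used, 7 left overall.
Against Precinct 1: none yet — per-precinct cap 2 leaves 2.
Binding limit: min(7, 2) = 2.

2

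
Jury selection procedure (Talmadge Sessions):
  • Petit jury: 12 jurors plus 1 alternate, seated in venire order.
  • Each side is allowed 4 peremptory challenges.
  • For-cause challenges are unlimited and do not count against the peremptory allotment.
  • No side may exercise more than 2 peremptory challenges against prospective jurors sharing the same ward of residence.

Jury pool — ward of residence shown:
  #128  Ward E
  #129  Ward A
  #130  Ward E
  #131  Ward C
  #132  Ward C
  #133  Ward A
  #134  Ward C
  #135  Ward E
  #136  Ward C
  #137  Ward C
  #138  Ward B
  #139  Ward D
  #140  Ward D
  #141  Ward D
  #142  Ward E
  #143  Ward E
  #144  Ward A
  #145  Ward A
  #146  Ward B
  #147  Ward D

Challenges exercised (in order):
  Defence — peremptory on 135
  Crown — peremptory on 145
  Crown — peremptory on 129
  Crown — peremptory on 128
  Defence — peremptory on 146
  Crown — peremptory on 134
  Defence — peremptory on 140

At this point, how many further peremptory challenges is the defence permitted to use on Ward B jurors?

Defence peremptories so far: #135, #146, #140 — 3 of 4 used, 1 left overall.
Against Ward B: #146 — 1 used; per-ward cap 2 leaves 1.
Binding limit: min(1, 1) = 1.

1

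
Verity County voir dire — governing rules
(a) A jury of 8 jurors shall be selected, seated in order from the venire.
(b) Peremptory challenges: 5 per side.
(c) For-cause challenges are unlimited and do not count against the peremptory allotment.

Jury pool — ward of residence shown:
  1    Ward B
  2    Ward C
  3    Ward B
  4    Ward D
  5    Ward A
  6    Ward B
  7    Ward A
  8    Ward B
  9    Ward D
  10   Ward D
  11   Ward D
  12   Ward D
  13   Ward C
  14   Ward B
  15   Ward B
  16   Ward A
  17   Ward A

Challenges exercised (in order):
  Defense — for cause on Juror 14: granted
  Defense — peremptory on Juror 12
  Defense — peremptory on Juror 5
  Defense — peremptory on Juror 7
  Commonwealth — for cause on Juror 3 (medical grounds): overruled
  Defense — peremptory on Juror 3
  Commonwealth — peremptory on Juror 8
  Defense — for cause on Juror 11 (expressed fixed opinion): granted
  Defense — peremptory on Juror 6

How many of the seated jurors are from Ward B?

Removed: #3, #5, #6, #7, #8, #11, #12, #14.
Seated jurors 1–8: #1, #2, #4, #9, #10, #13, #15, #16.
Of those, in Ward B: #1, #15 → 2.

2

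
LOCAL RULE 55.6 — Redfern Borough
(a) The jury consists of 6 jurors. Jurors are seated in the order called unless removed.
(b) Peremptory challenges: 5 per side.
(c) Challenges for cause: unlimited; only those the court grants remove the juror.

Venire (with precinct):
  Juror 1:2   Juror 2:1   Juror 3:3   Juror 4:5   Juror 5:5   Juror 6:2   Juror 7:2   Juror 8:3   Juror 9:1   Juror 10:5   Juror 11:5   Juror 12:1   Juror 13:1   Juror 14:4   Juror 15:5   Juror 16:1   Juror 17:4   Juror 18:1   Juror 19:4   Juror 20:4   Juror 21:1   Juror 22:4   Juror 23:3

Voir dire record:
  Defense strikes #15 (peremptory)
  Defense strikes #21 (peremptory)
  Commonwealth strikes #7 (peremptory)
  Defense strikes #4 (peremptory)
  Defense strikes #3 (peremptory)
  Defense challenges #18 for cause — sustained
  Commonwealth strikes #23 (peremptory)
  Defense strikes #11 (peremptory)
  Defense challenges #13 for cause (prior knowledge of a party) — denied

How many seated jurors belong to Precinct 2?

Removed: #3, #4, #7, #11, #15, #18, #21, #23.
Seated jurors 1–6: #1, #2, #5, #6, #8, #9.
Of those, in Precinct 2: #1, #6 → 2.

2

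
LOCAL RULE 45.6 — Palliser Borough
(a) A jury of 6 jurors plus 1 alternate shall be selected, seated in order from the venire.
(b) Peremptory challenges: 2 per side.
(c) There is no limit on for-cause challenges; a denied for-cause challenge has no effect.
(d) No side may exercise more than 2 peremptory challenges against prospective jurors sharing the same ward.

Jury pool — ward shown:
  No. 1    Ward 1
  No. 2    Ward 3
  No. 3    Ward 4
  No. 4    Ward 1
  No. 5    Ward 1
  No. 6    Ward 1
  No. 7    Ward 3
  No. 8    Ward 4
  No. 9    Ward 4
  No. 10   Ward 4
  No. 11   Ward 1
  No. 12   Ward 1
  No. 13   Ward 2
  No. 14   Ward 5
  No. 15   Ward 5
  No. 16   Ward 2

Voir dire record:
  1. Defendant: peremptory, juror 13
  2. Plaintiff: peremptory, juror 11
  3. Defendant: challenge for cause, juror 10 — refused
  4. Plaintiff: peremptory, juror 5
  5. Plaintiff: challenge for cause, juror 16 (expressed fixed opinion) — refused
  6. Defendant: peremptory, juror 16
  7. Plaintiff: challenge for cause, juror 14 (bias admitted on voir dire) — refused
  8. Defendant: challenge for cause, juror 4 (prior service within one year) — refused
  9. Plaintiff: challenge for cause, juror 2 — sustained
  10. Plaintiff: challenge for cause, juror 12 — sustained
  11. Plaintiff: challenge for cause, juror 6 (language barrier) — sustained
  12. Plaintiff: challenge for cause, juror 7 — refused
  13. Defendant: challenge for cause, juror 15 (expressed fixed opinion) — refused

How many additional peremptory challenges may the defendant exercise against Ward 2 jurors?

Defendant peremptories so far: #13, #16 — 2 of 2 used, 0 left overall.
Against Ward 2: #13, #16 — 2 used; per-ward cap 2 leaves 0.
Binding limit: min(0, 0) = 0.

0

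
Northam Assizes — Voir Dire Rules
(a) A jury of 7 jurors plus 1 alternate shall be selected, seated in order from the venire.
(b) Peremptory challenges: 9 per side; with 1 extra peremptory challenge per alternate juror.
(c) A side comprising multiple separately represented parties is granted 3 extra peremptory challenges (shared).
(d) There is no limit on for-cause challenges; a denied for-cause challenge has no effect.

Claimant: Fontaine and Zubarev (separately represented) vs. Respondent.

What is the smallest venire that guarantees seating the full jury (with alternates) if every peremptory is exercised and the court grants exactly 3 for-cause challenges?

34

Seats to fill: 7 + 1 alternates = 8.
Peremptories — Claimant: 9 + 1×1 + 3 = 13; Respondent: 9 + 1×1 = 10; total 23.
For-cause removals: 3.
Minimum venire: 8 + 23 + 3 = 34.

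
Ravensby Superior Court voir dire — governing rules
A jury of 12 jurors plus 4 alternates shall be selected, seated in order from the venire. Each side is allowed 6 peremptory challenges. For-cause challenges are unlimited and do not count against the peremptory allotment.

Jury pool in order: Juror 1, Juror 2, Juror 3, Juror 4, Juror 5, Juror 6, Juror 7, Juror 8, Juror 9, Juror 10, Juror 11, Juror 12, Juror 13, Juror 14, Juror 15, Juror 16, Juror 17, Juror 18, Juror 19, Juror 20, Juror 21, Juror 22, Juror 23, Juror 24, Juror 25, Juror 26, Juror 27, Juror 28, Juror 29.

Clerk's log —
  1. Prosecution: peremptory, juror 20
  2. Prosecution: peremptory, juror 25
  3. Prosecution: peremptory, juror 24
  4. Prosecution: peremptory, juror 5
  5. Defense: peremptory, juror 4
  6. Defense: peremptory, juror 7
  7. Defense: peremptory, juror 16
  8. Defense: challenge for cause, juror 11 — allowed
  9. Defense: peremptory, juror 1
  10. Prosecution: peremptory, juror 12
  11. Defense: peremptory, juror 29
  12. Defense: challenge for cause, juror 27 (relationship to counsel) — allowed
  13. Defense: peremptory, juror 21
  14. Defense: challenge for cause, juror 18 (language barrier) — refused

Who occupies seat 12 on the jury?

19

Removed: #1, #4, #5, #7, #11, #12, #16, #20, #21, #24, #25, #27, #29. (#18 stays — for-cause denied.)
Filling seats in venire order through position 12: #2, #3, #6, #8, #9, #10, #13, #14, #15, #17, #18, #19.
So seat 12 is #19.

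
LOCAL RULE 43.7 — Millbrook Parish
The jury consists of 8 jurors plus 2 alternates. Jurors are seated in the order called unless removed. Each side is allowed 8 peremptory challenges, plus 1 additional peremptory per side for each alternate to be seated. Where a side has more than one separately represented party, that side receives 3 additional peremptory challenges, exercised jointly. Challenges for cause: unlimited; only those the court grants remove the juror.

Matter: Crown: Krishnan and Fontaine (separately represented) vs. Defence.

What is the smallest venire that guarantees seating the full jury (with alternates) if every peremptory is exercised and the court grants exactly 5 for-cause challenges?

Seats to fill: 8 + 2 alternates = 10.
Peremptories — Crown: 8 + 1×2 + 3 = 13; Defence: 8 + 1×2 = 10; total 23.
For-cause removals: 5.
Minimum venire: 10 + 23 + 5 = 38.

38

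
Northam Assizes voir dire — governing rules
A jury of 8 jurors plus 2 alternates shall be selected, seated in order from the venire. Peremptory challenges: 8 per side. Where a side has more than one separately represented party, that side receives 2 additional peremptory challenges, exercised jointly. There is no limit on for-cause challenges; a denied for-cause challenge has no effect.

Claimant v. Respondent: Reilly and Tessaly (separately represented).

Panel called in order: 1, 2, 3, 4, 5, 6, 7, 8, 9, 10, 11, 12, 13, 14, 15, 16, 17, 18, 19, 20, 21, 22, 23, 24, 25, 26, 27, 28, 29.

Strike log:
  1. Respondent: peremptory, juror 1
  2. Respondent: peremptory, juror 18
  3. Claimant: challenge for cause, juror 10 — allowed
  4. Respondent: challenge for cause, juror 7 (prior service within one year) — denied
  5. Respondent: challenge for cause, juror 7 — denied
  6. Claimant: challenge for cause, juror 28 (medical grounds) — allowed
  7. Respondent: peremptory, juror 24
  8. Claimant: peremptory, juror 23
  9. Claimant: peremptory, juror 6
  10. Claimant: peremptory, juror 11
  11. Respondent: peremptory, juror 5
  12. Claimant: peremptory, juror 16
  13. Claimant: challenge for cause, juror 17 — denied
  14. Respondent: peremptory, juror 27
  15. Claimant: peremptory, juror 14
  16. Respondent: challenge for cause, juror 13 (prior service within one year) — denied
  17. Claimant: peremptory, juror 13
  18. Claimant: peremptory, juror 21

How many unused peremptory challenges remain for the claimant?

1

Claimant allotment: 8.
Claimant peremptories used: #23, #6, #11, #16, #14, #13, #21 — 7 (for-cause on #10, #28, #17 don't count).
Remaining: 8 − 7 = 1.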